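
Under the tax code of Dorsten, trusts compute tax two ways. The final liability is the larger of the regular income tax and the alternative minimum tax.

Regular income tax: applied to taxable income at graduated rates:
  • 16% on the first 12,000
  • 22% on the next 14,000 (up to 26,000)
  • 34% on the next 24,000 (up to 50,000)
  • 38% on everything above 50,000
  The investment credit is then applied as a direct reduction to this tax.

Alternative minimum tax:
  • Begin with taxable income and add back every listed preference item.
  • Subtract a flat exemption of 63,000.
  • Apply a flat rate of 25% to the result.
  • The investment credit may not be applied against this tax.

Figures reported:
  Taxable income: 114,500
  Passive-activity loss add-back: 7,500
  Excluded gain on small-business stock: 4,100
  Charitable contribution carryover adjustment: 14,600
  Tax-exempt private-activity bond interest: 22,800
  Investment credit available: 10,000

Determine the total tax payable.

Alternative minimum tax:
  Adjusted income: 114,500 + 7,500 + 4,100 + 14,600 + 22,800 = 163,500
  Less exemption 63,000 → base 100,500
  100,500 × 25% = 25,125

Regular income tax:
  12,000 × 16% = 1,920
  14,000 × 22% = 3,080
  24,000 × 34% = 8,160
  64,500 × 38% = 24,510
  → 37,670
  Less investment credit 10,000 → 27,670

27,670 > 25,125, so the regular income tax governs.

27,670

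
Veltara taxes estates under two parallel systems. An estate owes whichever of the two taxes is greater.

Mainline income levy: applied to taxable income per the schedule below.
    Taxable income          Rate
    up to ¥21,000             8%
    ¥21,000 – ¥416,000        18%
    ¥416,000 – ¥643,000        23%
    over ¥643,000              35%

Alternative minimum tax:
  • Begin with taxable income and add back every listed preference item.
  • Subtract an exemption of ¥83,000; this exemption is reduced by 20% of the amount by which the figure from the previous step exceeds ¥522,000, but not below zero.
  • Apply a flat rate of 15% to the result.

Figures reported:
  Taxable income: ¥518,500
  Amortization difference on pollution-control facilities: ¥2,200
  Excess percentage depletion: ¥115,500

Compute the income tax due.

¥96,355

Alternative minimum tax:
  Adjusted income: ¥518,500 + ¥2,200 + ¥115,500 = ¥636,200
  Exemption: ¥83,000 − 20% × (¥636,200 − ¥522,000) = ¥83,000 − ¥22,840 = ¥60,160
  Base: ¥636,200 − ¥60,160 = ¥576,040
  ¥576,040 × 15% = ¥86,406

Mainline income levy:
  ¥21,000 × 8% = ¥1,680
  ¥395,000 × 18% = ¥71,100
  ¥102,500 × 23% = ¥23,575
  → ¥96,355

¥96,355 > ¥86,406, so the mainline income levy governs.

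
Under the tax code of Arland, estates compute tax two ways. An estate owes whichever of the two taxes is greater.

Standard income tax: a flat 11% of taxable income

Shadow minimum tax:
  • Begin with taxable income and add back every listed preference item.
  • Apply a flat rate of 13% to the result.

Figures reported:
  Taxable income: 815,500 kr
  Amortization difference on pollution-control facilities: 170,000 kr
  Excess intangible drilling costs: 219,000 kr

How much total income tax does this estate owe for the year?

Shadow minimum tax:
  Adjusted income: 815,500 kr + 170,000 kr + 219,000 kr = 1,204,500 kr
  1,204,500 kr × 13% = 156,585 kr

Standard income tax:
  815,500 kr × 11% = 89,705 kr

156,585 kr > 89,705 kr, so the shadow minimum tax is the binding amount.

156,585 kr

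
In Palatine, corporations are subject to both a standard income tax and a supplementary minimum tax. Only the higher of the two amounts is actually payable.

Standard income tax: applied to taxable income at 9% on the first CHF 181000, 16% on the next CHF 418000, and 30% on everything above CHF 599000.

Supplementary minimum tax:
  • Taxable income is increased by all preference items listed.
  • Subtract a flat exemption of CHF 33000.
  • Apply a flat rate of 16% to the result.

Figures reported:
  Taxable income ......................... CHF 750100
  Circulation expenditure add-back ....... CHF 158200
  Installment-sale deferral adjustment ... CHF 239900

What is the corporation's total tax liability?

CHF 178432

Supplementary minimum tax:
  Adjusted income: CHF 750100 + CHF 158200 + CHF 239900 = CHF 1148200
  Less exemption CHF 33000 → base CHF 1115200
  CHF 1115200 × 16% = CHF 178432

Standard income tax:
  CHF 181000 × 9% = CHF 16290
  CHF 418000 × 16% = CHF 66880
  CHF 151100 × 30% = CHF 45330
  → CHF 128500

CHF 178432 > CHF 128500, so the supplementary minimum tax is the binding amount.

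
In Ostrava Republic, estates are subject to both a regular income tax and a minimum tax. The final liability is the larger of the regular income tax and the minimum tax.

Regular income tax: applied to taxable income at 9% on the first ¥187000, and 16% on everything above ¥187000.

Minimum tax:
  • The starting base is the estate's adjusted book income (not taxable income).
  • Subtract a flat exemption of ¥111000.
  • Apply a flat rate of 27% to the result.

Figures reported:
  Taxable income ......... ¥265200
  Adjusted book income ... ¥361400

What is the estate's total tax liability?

¥67608

Regular income tax:
  ¥187000 × 9% = ¥16830
  ¥78200 × 16% = ¥12512
  → ¥29342

Minimum tax:
  Base (adjusted book income): ¥361400
  Less exemption ¥111000 → base ¥250400
  ¥250400 × 27% = ¥67608

¥67608 > ¥29342, so the minimum tax is the binding amount.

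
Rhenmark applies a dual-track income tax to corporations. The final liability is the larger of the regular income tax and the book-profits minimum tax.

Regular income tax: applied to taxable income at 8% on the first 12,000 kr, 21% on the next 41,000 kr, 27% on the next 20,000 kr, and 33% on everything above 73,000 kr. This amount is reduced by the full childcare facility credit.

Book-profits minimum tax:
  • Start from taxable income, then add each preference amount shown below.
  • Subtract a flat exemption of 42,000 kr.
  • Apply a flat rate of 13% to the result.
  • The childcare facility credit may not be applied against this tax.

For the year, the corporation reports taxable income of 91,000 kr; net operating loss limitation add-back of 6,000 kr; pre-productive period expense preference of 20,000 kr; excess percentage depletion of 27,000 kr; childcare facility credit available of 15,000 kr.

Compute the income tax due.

Book-profits minimum tax:
  Adjusted income: 91,000 kr + 6,000 kr + 20,000 kr + 27,000 kr = 144,000 kr
  Less exemption 42,000 kr → base 102,000 kr
  102,000 kr × 13% = 13,260 kr

Regular income tax:
  12,000 kr × 8% = 960 kr
  41,000 kr × 21% = 8,610 kr
  20,000 kr × 27% = 5,400 kr
  18,000 kr × 33% = 5,940 kr
  → 20,910 kr
  Less childcare facility credit 15,000 kr → 5,910 kr

13,260 kr > 5,910 kr, so the book-profits minimum tax is the binding amount.

13,260 kr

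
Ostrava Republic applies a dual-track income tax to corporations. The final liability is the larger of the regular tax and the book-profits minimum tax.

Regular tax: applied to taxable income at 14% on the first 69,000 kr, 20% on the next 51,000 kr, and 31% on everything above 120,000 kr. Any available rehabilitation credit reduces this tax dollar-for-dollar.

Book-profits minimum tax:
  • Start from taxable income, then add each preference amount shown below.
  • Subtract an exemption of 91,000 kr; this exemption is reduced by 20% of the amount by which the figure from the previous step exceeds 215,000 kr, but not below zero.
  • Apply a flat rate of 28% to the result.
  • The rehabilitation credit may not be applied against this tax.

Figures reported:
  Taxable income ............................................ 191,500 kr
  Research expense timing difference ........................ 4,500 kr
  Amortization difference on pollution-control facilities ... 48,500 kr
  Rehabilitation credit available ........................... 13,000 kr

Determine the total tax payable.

44,632 kr

Regular tax:
  69,000 kr × 14% = 9,660 kr
  51,000 kr × 20% = 10,200 kr
  71,500 kr × 31% = 22,165 kr
  → 42,025 kr
  Less rehabilitation credit 13,000 kr → 29,025 kr

Book-profits minimum tax:
  Adjusted income: 191,500 kr + 4,500 kr + 48,500 kr = 244,500 kr
  Exemption: 91,000 kr − 20% × (244,500 kr − 215,000 kr) = 91,000 kr − 5,900 kr = 85,100 kr
  Base: 244,500 kr − 85,100 kr = 159,400 kr
  159,400 kr × 28% = 44,632 kr

44,632 kr > 29,025 kr, so the book-profits minimum tax is the binding amount.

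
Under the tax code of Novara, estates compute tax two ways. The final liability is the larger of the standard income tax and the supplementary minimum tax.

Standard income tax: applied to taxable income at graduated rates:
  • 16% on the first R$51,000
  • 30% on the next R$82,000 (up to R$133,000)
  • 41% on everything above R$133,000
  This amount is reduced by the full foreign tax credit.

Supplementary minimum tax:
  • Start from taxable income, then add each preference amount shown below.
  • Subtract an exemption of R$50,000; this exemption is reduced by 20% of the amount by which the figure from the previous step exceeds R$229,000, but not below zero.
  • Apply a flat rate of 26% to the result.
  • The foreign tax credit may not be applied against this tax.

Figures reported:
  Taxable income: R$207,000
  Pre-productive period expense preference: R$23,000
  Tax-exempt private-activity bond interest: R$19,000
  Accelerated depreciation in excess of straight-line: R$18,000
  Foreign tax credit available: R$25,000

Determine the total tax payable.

R$58,396

Supplementary minimum tax:
  Adjusted income: R$207,000 + R$23,000 + R$19,000 + R$18,000 = R$267,000
  Exemption: R$50,000 − 20% × (R$267,000 − R$229,000) = R$50,000 − R$7,600 = R$42,400
  Base: R$267,000 − R$42,400 = R$224,600
  R$224,600 × 26% = R$58,396

Standard income tax:
  R$51,000 × 16% = R$8,160
  R$82,000 × 30% = R$24,600
  R$74,000 × 41% = R$30,340
  → R$63,100
  Less foreign tax credit R$25,000 → R$38,100

R$58,396 > R$38,100, so the supplementary minimum tax is the binding amount.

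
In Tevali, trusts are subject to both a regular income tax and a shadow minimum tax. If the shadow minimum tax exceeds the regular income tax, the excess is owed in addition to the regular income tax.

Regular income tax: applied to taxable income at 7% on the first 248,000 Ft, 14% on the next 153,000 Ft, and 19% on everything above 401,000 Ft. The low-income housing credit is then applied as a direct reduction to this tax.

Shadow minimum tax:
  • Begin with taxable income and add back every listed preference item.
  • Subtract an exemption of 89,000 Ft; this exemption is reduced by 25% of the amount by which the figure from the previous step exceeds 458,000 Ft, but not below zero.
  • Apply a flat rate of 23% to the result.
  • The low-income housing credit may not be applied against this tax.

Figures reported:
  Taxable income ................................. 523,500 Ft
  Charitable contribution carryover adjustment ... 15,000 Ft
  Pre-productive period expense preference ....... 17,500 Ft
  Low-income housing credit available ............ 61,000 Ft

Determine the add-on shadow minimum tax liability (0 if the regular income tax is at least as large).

111,990 Ft

Shadow minimum tax:
  Adjusted income: 523,500 Ft + 15,000 Ft + 17,500 Ft = 556,000 Ft
  Exemption: 89,000 Ft − 25% × (556,000 Ft − 458,000 Ft) = 89,000 Ft − 24,500 Ft = 64,500 Ft
  Base: 556,000 Ft − 64,500 Ft = 491,500 Ft
  491,500 Ft × 23% = 113,045 Ft

Regular income tax:
  248,000 Ft × 7% = 17,360 Ft
  153,000 Ft × 14% = 21,420 Ft
  122,500 Ft × 19% = 23,275 Ft
  → 62,055 Ft
  Less low-income housing credit 61,000 Ft → 1,055 Ft

Excess of shadow minimum tax over regular income tax: 113,045 Ft − 1,055 Ft = 111,990 Ft.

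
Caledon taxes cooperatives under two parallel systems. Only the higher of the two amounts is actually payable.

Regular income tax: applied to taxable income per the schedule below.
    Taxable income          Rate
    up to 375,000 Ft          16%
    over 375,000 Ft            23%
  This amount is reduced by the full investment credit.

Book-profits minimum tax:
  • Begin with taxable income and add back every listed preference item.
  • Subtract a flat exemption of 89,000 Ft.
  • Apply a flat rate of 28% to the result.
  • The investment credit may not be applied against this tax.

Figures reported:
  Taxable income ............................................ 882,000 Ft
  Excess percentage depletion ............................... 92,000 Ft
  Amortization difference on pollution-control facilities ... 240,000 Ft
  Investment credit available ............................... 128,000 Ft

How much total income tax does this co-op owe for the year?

Book-profits minimum tax:
  Adjusted income: 882,000 Ft + 92,000 Ft + 240,000 Ft = 1,214,000 Ft
  Less exemption 89,000 Ft → base 1,125,000 Ft
  1,125,000 Ft × 28% = 315,000 Ft

Regular income tax:
  375,000 Ft × 16% = 60,000 Ft
  507,000 Ft × 23% = 116,610 Ft
  → 176,610 Ft
  Less investment credit 128,000 Ft → 48,610 Ft

315,000 Ft > 48,610 Ft, so the book-profits minimum tax is the binding amount.

315,000 Ft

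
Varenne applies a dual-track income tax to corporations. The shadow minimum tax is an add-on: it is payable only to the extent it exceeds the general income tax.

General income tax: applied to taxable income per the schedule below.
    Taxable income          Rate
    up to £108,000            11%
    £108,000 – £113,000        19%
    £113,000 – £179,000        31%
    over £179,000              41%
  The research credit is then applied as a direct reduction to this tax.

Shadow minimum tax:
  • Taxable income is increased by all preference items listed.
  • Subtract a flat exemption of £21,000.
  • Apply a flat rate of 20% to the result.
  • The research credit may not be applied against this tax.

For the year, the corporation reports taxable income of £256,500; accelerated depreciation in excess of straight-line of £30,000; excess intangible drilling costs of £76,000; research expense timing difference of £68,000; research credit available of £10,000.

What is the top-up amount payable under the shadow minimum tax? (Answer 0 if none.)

£26,835

General income tax:
  £108,000 × 11% = £11,880
  £5,000 × 19% = £950
  £66,000 × 31% = £20,460
  £77,500 × 41% = £31,775
  → £65,065
  Less research credit £10,000 → £55,065

Shadow minimum tax:
  Adjusted income: £256,500 + £30,000 + £76,000 + £68,000 = £430,500
  Less exemption £21,000 → base £409,500
  £409,500 × 20% = £81,900

Excess of shadow minimum tax over general income tax: £81,900 − £55,065 = £26,835.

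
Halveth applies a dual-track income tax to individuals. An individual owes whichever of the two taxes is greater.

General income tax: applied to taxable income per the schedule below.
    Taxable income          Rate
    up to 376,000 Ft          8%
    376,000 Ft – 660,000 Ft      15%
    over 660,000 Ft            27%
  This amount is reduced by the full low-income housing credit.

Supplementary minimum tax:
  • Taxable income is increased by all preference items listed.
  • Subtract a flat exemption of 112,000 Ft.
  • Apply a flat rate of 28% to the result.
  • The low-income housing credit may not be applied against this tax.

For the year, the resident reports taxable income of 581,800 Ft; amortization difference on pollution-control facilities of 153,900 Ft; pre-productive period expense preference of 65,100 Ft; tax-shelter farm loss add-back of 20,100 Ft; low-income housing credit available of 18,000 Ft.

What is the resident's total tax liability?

198,492 Ft

Supplementary minimum tax:
  Adjusted income: 581,800 Ft + 153,900 Ft + 65,100 Ft + 20,100 Ft = 820,900 Ft
  Less exemption 112,000 Ft → base 708,900 Ft
  708,900 Ft × 28% = 198,492 Ft

General income tax:
  376,000 Ft × 8% = 30,080 Ft
  205,800 Ft × 15% = 30,870 Ft
  → 60,950 Ft
  Less low-income housing credit 18,000 Ft → 42,950 Ft

198,492 Ft > 42,950 Ft, so the supplementary minimum tax is the binding amount.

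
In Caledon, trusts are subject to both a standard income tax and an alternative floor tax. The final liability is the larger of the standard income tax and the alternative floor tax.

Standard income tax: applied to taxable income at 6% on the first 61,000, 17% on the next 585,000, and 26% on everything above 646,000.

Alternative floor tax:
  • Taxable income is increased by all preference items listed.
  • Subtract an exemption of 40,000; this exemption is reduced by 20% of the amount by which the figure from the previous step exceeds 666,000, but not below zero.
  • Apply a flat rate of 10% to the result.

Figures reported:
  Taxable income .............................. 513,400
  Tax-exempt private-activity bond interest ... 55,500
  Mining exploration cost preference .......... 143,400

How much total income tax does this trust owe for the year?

Standard income tax:
  61,000 × 6% = 3,660
  452,400 × 17% = 76,908
  → 80,568

Alternative floor tax:
  Adjusted income: 513,400 + 55,500 + 143,400 = 712,300
  Exemption: 40,000 − 20% × (712,300 − 666,000) = 40,000 − 9,260 = 30,740
  Base: 712,300 − 30,740 = 681,560
  681,560 × 10% = 68,156

80,568 > 68,156, so the standard income tax governs.

80,568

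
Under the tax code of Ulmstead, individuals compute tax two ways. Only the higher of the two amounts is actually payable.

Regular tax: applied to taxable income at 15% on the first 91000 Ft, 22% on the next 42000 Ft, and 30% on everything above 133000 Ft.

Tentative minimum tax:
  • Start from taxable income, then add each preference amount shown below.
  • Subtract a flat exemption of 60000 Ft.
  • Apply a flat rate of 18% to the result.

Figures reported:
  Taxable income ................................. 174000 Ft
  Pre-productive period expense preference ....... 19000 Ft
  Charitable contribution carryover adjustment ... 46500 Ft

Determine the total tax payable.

Regular tax:
  91000 Ft × 15% = 13650 Ft
  42000 Ft × 22% = 9240 Ft
  41000 Ft × 30% = 12300 Ft
  → 35190 Ft

Tentative minimum tax:
  Adjusted income: 174000 Ft + 19000 Ft + 46500 Ft = 239500 Ft
  Less exemption 60000 Ft → base 179500 Ft
  179500 Ft × 18% = 32310 Ft

35190 Ft > 32310 Ft, so the regular tax governs.

35190 Ft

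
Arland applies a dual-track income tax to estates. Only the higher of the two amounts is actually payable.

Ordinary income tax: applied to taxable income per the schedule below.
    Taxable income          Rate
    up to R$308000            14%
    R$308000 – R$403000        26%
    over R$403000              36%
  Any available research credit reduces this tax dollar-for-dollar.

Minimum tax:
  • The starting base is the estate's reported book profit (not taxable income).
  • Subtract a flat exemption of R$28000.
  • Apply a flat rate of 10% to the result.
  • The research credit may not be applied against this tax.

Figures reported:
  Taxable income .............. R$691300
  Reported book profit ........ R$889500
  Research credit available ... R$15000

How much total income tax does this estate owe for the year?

R$156608

Ordinary income tax:
  R$308000 × 14% = R$43120
  R$95000 × 26% = R$24700
  R$288300 × 36% = R$103788
  → R$171608
  Less research credit R$15000 → R$156608

Minimum tax:
  Base (reported book profit): R$889500
  Less exemption R$28000 → base R$861500
  R$861500 × 10% = R$86150

R$156608 > R$86150, so the ordinary income tax governs.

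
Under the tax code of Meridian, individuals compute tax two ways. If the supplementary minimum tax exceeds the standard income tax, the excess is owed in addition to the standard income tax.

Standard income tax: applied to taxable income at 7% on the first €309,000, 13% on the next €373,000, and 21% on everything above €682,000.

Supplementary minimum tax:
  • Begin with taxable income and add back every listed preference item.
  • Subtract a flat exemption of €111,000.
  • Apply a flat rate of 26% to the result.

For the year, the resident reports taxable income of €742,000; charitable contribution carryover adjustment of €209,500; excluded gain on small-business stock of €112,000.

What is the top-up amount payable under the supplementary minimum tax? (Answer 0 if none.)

Standard income tax:
  €309,000 × 7% = €21,630
  €373,000 × 13% = €48,490
  €60,000 × 21% = €12,600
  → €82,720

Supplementary minimum tax:
  Adjusted income: €742,000 + €209,500 + €112,000 = €1,063,500
  Less exemption €111,000 → base €952,500
  €952,500 × 26% = €247,650

Excess of supplementary minimum tax over standard income tax: €247,650 − €82,720 = €164,930.

€164,930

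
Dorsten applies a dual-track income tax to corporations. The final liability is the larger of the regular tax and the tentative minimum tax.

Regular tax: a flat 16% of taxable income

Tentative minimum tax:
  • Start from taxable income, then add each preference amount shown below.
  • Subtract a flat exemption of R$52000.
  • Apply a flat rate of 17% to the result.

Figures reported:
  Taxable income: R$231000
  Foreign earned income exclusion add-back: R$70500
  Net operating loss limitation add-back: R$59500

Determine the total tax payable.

R$52530

Regular tax:
  R$231000 × 16% = R$36960

Tentative minimum tax:
  Adjusted income: R$231000 + R$70500 + R$59500 = R$361000
  Less exemption R$52000 → base R$309000
  R$309000 × 17% = R$52530

R$52530 > R$36960, so the tentative minimum tax is the binding amount.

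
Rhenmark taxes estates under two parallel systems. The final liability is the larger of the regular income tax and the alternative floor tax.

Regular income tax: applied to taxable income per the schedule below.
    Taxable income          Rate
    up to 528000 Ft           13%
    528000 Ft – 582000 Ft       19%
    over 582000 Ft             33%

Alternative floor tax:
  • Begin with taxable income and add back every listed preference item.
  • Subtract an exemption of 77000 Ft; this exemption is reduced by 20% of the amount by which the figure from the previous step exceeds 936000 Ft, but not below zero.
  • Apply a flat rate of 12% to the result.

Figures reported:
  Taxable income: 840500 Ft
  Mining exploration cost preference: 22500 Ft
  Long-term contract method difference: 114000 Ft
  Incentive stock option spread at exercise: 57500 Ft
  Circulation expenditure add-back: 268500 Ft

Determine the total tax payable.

164205 Ft

Alternative floor tax:
  Adjusted income: 840500 Ft + 22500 Ft + 114000 Ft + 57500 Ft + 268500 Ft = 1303000 Ft
  Exemption: 77000 Ft − 20% × (1303000 Ft − 936000 Ft) = 77000 Ft − 73400 Ft = 3600 Ft
  Base: 1303000 Ft − 3600 Ft = 1299400 Ft
  1299400 Ft × 12% = 155928 Ft

Regular income tax:
  528000 Ft × 13% = 68640 Ft
  54000 Ft × 19% = 10260 Ft
  258500 Ft × 33% = 85305 Ft
  → 164205 Ft

164205 Ft > 155928 Ft, so the regular income tax governs.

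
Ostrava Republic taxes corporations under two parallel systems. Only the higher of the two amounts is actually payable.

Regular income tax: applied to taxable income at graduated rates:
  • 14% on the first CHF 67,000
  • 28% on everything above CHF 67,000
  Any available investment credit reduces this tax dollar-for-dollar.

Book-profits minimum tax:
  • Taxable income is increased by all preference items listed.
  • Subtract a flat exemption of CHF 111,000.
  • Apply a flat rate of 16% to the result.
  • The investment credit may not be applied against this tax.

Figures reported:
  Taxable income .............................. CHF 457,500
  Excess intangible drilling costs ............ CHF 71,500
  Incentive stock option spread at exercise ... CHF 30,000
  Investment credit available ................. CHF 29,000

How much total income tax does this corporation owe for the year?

CHF 89,720

Regular income tax:
  CHF 67,000 × 14% = CHF 9,380
  CHF 390,500 × 28% = CHF 109,340
  → CHF 118,720
  Less investment credit CHF 29,000 → CHF 89,720

Book-profits minimum tax:
  Adjusted income: CHF 457,500 + CHF 71,500 + CHF 30,000 = CHF 559,000
  Less exemption CHF 111,000 → base CHF 448,000
  CHF 448,000 × 16% = CHF 71,680

CHF 89,720 > CHF 71,680, so the regular income tax governs.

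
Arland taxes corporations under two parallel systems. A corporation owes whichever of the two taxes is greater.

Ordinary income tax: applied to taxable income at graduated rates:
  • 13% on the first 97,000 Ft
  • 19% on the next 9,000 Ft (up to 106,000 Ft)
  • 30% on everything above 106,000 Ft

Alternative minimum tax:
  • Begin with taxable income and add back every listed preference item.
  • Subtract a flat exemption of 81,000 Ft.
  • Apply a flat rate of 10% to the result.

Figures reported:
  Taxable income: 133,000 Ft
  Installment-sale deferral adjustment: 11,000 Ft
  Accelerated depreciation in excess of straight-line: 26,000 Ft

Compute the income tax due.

22,420 Ft

Ordinary income tax:
  97,000 Ft × 13% = 12,610 Ft
  9,000 Ft × 19% = 1,710 Ft
  27,000 Ft × 30% = 8,100 Ft
  → 22,420 Ft

Alternative minimum tax:
  Adjusted income: 133,000 Ft + 11,000 Ft + 26,000 Ft = 170,000 Ft
  Less exemption 81,000 Ft → base 89,000 Ft
  89,000 Ft × 10% = 8,900 Ft

22,420 Ft > 8,900 Ft, so the ordinary income tax governs.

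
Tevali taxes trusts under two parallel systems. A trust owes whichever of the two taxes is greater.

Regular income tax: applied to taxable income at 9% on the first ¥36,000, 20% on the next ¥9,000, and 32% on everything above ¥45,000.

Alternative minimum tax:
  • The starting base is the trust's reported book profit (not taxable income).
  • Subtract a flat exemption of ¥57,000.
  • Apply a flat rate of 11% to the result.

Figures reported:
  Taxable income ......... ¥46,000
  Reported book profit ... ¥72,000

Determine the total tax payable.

¥5,360

Alternative minimum tax:
  Base (reported book profit): ¥72,000
  Less exemption ¥57,000 → base ¥15,000
  ¥15,000 × 11% = ¥1,650

Regular income tax:
  ¥36,000 × 9% = ¥3,240
  ¥9,000 × 20% = ¥1,800
  ¥1,000 × 32% = ¥320
  → ¥5,360

¥5,360 > ¥1,650, so the regular income tax governs.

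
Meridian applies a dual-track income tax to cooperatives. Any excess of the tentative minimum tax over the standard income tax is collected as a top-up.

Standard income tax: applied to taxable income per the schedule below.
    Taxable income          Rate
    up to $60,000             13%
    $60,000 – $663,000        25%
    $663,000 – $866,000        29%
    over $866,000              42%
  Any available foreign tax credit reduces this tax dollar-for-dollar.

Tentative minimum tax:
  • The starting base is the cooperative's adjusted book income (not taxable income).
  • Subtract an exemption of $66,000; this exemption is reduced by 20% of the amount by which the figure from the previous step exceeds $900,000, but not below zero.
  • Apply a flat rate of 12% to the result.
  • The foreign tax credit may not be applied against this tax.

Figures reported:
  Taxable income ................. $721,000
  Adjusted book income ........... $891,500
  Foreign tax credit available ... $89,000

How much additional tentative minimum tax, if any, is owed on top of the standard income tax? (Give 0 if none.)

Standard income tax:
  $60,000 × 13% = $7,800
  $603,000 × 25% = $150,750
  $58,000 × 29% = $16,820
  → $175,370
  Less foreign tax credit $89,000 → $86,370

Tentative minimum tax:
  Base (adjusted book income): $891,500
  Exemption: $891,500 ≤ $900,000, so full $66,000 applies
  Base: $891,500 − $66,000 = $825,500
  $825,500 × 12% = $99,060

Excess of tentative minimum tax over standard income tax: $99,060 − $86,370 = $12,690.

$12,690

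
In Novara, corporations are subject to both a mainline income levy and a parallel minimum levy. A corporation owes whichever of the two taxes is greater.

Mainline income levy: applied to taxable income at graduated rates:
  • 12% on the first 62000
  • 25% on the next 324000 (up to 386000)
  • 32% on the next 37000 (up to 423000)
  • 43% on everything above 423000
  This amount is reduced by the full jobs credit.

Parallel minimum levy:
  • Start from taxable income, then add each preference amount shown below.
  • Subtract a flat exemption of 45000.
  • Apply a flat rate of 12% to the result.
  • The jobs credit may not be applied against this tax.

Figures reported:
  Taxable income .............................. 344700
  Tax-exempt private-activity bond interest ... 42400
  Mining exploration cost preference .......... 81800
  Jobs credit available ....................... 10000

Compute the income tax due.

Mainline income levy:
  62000 × 12% = 7440
  282700 × 25% = 70675
  → 78115
  Less jobs credit 10000 → 68115

Parallel minimum levy:
  Adjusted income: 344700 + 42400 + 81800 = 468900
  Less exemption 45000 → base 423900
  423900 × 12% = 50868

68115 > 50868, so the mainline income levy governs.

68115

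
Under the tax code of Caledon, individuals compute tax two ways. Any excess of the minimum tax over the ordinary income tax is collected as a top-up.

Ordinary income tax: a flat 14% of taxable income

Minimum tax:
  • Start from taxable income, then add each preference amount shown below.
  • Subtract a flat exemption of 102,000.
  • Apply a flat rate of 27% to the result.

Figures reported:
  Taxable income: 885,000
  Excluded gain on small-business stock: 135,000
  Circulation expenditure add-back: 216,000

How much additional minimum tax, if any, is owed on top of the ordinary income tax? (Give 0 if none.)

182,280

Ordinary income tax:
  885,000 × 14% = 123,900

Minimum tax:
  Adjusted income: 885,000 + 135,000 + 216,000 = 1,236,000
  Less exemption 102,000 → base 1,134,000
  1,134,000 × 27% = 306,180

Excess of minimum tax over ordinary income tax: 306,180 − 123,900 = 182,280.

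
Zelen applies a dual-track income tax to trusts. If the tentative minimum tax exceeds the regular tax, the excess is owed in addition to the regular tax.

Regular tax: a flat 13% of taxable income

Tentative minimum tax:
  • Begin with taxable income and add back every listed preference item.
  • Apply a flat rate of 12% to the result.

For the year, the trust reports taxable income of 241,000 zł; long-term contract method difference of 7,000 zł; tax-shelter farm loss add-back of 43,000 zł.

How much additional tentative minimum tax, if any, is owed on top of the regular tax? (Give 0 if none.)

Tentative minimum tax:
  Adjusted income: 241,000 zł + 7,000 zł + 43,000 zł = 291,000 zł
  291,000 zł × 12% = 34,920 zł

Regular tax:
  241,000 zł × 13% = 31,330 zł

Excess of tentative minimum tax over regular tax: 34,920 zł − 31,330 zł = 3,590 zł.

3,590 zł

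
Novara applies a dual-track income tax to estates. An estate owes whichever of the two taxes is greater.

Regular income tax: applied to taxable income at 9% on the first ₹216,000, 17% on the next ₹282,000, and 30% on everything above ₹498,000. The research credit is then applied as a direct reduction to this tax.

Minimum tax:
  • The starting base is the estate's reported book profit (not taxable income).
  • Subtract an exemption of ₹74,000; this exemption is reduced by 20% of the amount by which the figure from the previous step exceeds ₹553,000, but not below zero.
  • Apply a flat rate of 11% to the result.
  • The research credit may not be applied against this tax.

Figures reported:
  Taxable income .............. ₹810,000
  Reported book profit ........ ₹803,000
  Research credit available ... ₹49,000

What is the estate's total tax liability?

Minimum tax:
  Base (reported book profit): ₹803,000
  Exemption: ₹74,000 − 20% × (₹803,000 − ₹553,000) = ₹74,000 − ₹50,000 = ₹24,000
  Base: ₹803,000 − ₹24,000 = ₹779,000
  ₹779,000 × 11% = ₹85,690

Regular income tax:
  ₹216,000 × 9% = ₹19,440
  ₹282,000 × 17% = ₹47,940
  ₹312,000 × 30% = ₹93,600
  → ₹160,980
  Less research credit ₹49,000 → ₹111,980

₹111,980 > ₹85,690, so the regular income tax governs.

₹111,980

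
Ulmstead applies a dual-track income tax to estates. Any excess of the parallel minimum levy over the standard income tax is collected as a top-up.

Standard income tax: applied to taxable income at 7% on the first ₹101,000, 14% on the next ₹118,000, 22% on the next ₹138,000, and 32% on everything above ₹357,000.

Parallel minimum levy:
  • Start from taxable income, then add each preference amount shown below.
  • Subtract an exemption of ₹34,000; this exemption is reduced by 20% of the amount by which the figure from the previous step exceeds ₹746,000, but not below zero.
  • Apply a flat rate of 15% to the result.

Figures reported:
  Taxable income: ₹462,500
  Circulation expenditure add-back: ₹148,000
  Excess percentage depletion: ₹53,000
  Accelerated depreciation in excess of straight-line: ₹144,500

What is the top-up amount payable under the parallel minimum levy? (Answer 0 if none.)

₹30,250

Parallel minimum levy:
  Adjusted income: ₹462,500 + ₹148,000 + ₹53,000 + ₹144,500 = ₹808,000
  Exemption: ₹34,000 − 20% × (₹808,000 − ₹746,000) = ₹34,000 − ₹12,400 = ₹21,600
  Base: ₹808,000 − ₹21,600 = ₹786,400
  ₹786,400 × 15% = ₹117,960

Standard income tax:
  ₹101,000 × 7% = ₹7,070
  ₹118,000 × 14% = ₹16,520
  ₹138,000 × 22% = ₹30,360
  ₹105,500 × 32% = ₹33,760
  → ₹87,710

Excess of parallel minimum levy over standard income tax: ₹117,960 − ₹87,710 = ₹30,250.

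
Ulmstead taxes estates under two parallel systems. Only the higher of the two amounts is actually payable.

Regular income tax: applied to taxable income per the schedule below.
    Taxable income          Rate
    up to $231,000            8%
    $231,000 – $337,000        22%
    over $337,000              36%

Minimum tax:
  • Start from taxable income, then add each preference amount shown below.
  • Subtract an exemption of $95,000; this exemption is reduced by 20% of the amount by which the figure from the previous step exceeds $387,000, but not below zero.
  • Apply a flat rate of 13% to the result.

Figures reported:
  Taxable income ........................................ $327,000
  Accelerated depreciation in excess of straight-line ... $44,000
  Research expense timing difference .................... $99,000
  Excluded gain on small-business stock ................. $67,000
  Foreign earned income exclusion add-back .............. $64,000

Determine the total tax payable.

$71,344

Regular income tax:
  $231,000 × 8% = $18,480
  $96,000 × 22% = $21,120
  → $39,600

Minimum tax:
  Adjusted income: $327,000 + $44,000 + $99,000 + $67,000 + $64,000 = $601,000
  Exemption: $95,000 − 20% × ($601,000 − $387,000) = $95,000 − $42,800 = $52,200
  Base: $601,000 − $52,200 = $548,800
  $548,800 × 13% = $71,344

$71,344 > $39,600, so the minimum tax is the binding amount.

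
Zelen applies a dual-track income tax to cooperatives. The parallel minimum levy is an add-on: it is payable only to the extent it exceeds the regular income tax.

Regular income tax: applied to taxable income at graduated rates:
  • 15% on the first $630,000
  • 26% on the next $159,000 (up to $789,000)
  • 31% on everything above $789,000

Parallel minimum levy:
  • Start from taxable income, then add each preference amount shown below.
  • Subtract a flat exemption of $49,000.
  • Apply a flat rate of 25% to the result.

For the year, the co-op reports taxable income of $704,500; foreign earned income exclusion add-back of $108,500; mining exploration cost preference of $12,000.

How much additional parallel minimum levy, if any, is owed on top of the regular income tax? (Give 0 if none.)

$80,130

Parallel minimum levy:
  Adjusted income: $704,500 + $108,500 + $12,000 = $825,000
  Less exemption $49,000 → base $776,000
  $776,000 × 25% = $194,000

Regular income tax:
  $630,000 × 15% = $94,500
  $74,500 × 26% = $19,370
  → $113,870

Excess of parallel minimum levy over regular income tax: $194,000 − $113,870 = $80,130.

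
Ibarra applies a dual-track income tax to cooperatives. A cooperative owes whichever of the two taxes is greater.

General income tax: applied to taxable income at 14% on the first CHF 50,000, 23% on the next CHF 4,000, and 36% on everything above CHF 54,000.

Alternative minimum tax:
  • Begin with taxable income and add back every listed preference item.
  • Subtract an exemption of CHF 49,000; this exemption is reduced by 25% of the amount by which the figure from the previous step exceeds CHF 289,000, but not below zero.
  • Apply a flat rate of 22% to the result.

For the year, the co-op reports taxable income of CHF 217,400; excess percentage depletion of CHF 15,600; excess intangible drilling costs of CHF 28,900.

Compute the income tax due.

CHF 66,744

General income tax:
  CHF 50,000 × 14% = CHF 7,000
  CHF 4,000 × 23% = CHF 920
  CHF 163,400 × 36% = CHF 58,824
  → CHF 66,744

Alternative minimum tax:
  Adjusted income: CHF 217,400 + CHF 15,600 + CHF 28,900 = CHF 261,900
  Exemption: CHF 261,900 ≤ CHF 289,000, so full CHF 49,000 applies
  Base: CHF 261,900 − CHF 49,000 = CHF 212,900
  CHF 212,900 × 22% = CHF 46,838

CHF 66,744 > CHF 46,838, so the general income tax governs.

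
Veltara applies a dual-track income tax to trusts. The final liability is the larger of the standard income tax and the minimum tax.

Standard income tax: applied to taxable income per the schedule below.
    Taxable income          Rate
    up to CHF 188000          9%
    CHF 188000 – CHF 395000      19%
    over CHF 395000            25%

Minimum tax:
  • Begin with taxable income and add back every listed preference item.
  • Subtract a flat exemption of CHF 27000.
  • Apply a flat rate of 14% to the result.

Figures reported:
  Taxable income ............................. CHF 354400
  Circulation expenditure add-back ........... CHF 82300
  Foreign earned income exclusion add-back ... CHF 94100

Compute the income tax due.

Standard income tax:
  CHF 188000 × 9% = CHF 16920
  CHF 166400 × 19% = CHF 31616
  → CHF 48536

Minimum tax:
  Adjusted income: CHF 354400 + CHF 82300 + CHF 94100 = CHF 530800
  Less exemption CHF 27000 → base CHF 503800
  CHF 503800 × 14% = CHF 70532

CHF 70532 > CHF 48536, so the minimum tax is the binding amount.

CHF 70532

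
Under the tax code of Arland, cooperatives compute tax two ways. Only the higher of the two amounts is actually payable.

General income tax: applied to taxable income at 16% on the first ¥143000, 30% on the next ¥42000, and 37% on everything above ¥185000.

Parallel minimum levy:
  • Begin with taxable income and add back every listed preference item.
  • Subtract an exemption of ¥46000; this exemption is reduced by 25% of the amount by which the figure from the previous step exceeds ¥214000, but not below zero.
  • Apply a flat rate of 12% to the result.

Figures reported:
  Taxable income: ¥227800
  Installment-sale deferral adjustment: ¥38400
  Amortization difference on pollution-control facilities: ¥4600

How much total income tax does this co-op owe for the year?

Parallel minimum levy:
  Adjusted income: ¥227800 + ¥38400 + ¥4600 = ¥270800
  Exemption: ¥46000 − 25% × (¥270800 − ¥214000) = ¥46000 − ¥14200 = ¥31800
  Base: ¥270800 − ¥31800 = ¥239000
  ¥239000 × 12% = ¥28680

General income tax:
  ¥143000 × 16% = ¥22880
  ¥42000 × 30% = ¥12600
  ¥42800 × 37% = ¥15836
  → ¥51316

¥51316 > ¥28680, so the general income tax governs.

¥51316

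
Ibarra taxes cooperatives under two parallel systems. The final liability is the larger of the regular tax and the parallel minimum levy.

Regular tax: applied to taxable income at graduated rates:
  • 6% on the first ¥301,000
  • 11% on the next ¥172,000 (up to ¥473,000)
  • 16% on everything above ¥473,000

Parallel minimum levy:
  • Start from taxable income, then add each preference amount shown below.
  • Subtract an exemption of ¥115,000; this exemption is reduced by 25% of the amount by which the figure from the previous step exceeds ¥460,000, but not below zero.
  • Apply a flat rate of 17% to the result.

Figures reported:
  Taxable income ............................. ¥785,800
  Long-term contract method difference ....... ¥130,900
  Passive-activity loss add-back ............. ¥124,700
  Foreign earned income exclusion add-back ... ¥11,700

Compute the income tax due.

Regular tax:
  ¥301,000 × 6% = ¥18,060
  ¥172,000 × 11% = ¥18,920
  ¥312,800 × 16% = ¥50,048
  → ¥87,028

Parallel minimum levy:
  Adjusted income: ¥785,800 + ¥130,900 + ¥124,700 + ¥11,700 = ¥1,053,100
  Exemption: 25% × (¥1,053,100 − ¥460,000) = ¥148,275 ≥ ¥115,000, so the exemption is fully phased out
  Base: ¥1,053,100 − ¥0 = ¥1,053,100
  ¥1,053,100 × 17% = ¥179,027

¥179,027 > ¥87,028, so the parallel minimum levy is the binding amount.

¥179,027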